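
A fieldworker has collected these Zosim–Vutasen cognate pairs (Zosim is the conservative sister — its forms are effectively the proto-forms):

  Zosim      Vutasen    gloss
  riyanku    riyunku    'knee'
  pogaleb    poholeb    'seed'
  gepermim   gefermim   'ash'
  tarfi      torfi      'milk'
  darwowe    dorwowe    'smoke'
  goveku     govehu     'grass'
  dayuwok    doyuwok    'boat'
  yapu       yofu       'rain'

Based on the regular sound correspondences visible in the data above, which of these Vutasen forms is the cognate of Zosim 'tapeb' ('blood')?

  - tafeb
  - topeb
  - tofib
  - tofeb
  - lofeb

yapu ~ yofu — Zosim a corresponds to Vutasen o after a consonant, before a labial obstruent.
gepermim ~ gefermim — Zosim p corresponds to Vutasen f between vowels (before a front vowel).
Applying these to Zosim 'tapeb':
  tapeb → topeb   (a→o after a consonant, before a labial obstruent)
  topeb → tofeb   (p→f between vowels (before a front vowel))
So the Vutasen cognate is 'tofeb'.

tofeb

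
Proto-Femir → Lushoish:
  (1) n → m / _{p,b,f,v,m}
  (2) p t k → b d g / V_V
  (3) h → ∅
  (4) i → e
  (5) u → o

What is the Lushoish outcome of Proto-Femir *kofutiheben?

kofodeeben

Lushoish: *kofutiheben
  kofutiheben (rule 1 does not apply)
  kofutiheben → kofudiheben   [intervocalic voicing]
  kofudiheben → kofudieben   [h-loss]
  kofudieben → kofudeeben   [vowel merger]
  kofudeeben → kofodeeben   [vowel merger]
  giving Lushoish kofodeeben.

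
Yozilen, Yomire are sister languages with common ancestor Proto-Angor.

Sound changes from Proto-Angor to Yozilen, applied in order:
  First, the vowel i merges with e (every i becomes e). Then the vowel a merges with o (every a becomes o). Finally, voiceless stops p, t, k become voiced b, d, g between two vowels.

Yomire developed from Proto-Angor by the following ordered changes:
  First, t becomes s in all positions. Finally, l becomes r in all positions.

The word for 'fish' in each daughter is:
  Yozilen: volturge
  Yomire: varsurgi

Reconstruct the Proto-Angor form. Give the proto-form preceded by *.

Position 4: Yozilen has t, Yomire has s. Yozilen preserves t here (none of its changes turn any other segment into t), so the proto-segment is *t.
Position 8: Yozilen has e, Yomire has i. Yomire preserves i here (none of its changes turn any other segment into i), so the proto-segment is *i.
Position 3: Yozilen has l, Yomire has r. Yozilen preserves l here (none of its changes turn any other segment into l), so the proto-segment is *l.
Verify the candidate proto-form against each daughter:
Yozilen: start from *valturgi.
  rule 1 (vowel merger): valturgi → valturge
  rule 2 (vowel merger): valturge → volturge
  rule 3: no change — volturge
  ⇒ Yozilen volturge
Yomire: *valturgi > valsurgi > varsurgi  (by unconditioned shift, unconditioned shift)
Only *valturgi yields all of Yozilen volturge, Yomire varsurgi.

*valturgi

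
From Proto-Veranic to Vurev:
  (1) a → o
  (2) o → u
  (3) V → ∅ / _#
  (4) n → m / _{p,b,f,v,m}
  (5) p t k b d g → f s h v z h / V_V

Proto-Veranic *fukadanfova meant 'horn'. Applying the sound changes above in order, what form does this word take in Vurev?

fuhuzumfuv

Vurev: *fukadanfova
  fukadanfova → fukodonfovo   [vowel merger]
  fukodonfovo → fukudunfuvu   [vowel merger]
  fukudunfuvu → fukudunfuv   [apocope]
  fukudunfuv → fukudumfuv   [nasal place assimilation]
  fukudumfuv → fuhuzumfuv   [intervocalic lenition]
  giving Vurev fuhuzumfuv.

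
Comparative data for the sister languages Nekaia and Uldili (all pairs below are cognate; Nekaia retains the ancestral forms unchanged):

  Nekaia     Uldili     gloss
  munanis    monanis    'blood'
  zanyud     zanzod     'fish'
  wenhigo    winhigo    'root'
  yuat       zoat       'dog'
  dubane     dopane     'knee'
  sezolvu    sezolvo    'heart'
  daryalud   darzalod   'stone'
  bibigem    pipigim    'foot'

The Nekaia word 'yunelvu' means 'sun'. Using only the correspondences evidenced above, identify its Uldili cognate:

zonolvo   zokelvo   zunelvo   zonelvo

yuat ~ zoat — Nekaia y corresponds to Uldili z word-initially before a back vowel.
munanis ~ monanis — Nekaia u corresponds to Uldili o after a consonant, before a nasal.
sezolvu ~ sezolvo — Nekaia u corresponds to Uldili o word-finally.
Applying these to Nekaia 'yunelvu':
  yunelvu → zunelvu   (y→z word-initially before a back vowel)
  zunelvu → zonelvu   (u→o after a consonant, before a nasal)
  zonelvu → zonelvo   (u→o word-finally)
So the Uldili cognate is 'zonelvo'.

zonelvo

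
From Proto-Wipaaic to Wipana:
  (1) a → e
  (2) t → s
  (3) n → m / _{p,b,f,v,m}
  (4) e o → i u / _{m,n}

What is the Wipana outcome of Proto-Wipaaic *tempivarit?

Wipana: *tempivarit
  tempivarit → tempiverit   [vowel merger]
  tempiverit → sempiveris   [unconditioned shift]
  sempiveris (rule 3 does not apply)
  sempiveris → simpiveris   [pre-nasal raising]
  giving Wipana simpiveris.

simpiveris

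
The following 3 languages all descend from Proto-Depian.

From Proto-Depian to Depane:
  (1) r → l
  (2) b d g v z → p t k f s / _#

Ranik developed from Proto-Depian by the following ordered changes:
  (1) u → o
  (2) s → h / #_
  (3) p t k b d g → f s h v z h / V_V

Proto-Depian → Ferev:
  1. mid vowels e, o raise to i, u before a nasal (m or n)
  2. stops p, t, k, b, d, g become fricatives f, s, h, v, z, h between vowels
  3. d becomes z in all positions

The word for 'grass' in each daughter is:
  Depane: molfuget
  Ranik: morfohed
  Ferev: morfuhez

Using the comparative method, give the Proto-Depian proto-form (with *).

*morfuged

Position 3: Depane has l, Ranik has r, Ferev has r. Ranik preserves r here (none of its changes turn any other segment into r), so the proto-segment is *r.
Position 8: Depane has t, Ranik has d, Ferev has z. Ranik preserves d here (none of its changes turn any other segment into d), so the proto-segment is *d.
This points to *morfuged. Verify forward in each daughter:
Depane: start from *morfuged.
  rule 1 (unconditioned shift): morfuged → molfuged
  rule 2 (final devoicing): molfuged → molfuget
  ⇒ Depane molfuget
Ranik: start from *morfuged.
  rule 1 (vowel merger): morfuged → morfoged
  rule 2: no change — morfoged
  rule 3 (intervocalic lenition): morfoged → morfohed
  ⇒ Ranik morfohed
Ferev: start from *morfuged.
  rule 1: no change — morfuged
  rule 2 (intervocalic lenition): morfuged → morfuhed
  rule 3 (unconditioned shift): morfuhed → morfuhez
  ⇒ Ferev morfuhez
No other proto-form is consistent with every reflex, so the reconstruction is *morfuged.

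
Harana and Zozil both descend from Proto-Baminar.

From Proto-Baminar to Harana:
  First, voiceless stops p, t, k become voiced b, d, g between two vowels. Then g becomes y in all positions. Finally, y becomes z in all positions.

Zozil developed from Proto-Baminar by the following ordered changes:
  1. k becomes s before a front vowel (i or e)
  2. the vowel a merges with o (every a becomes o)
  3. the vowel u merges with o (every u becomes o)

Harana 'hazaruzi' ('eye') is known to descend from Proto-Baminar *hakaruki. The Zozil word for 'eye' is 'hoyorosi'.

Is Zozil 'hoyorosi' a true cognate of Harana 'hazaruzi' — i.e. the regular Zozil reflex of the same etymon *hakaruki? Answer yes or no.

no

Derive the expected Zozil reflex of *hakaruki:
Zozil: *hakaruki > hakarusi > hokorusi > hokorosi  (by palatalisation, vowel merger, vowel merger)
The regular Zozil reflex would be 'hokorosi', but the attested form is 'hoyorosi'. The correspondence is irregular, so they are not cognates (the Zozil form has a different source).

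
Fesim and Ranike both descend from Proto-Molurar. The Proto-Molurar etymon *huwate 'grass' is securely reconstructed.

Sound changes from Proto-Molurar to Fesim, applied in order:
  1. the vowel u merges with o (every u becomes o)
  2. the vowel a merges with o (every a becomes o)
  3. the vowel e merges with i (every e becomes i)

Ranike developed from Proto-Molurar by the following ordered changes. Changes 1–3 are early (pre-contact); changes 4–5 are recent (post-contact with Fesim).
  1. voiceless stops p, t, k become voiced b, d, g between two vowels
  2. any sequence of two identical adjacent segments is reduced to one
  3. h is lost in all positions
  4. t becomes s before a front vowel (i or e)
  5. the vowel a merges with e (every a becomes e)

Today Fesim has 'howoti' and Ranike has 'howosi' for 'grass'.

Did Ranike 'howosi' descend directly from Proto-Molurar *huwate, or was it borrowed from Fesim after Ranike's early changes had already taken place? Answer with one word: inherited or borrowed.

borrowed

If inherited, *huwate would pass through all of Ranike's changes:
Ranike: *huwate > huwade > uwade > uwede  (by intervocalic voicing, h-loss, vowel merger)
If borrowed from Fesim 'howoti' after the early changes, it would undergo only the recent ones:
  rule 4 (palatalisation): howoti → howosi
  rule 5 (vowel merger): no change (howosi)
  ⇒ as a loan: howosi
Ranike 'howosi' matches the loan outcome 'howosi', not the inherited 'uwede' — it skipped the early Ranike changes, so it was borrowed from Fesim.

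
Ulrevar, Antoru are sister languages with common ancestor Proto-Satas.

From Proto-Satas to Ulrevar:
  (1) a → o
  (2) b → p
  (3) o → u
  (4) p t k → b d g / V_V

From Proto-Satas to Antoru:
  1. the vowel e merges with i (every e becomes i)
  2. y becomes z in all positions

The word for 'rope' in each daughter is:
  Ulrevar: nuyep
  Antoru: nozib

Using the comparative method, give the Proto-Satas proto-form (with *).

Position 4: Ulrevar has e, Antoru has i. Ulrevar preserves e here (none of its changes turn any other segment into e), so the proto-segment is *e.
Position 3: Ulrevar has y, Antoru has z. Ulrevar preserves y here (none of its changes turn any other segment into y), so the proto-segment is *y.
Position 5: Ulrevar has p, Antoru has b. Antoru preserves b here (none of its changes turn any other segment into b), so the proto-segment is *b.
Verify the candidate proto-form against each daughter:
Ulrevar: *noyeb
  noyeb (rule 1 does not apply)
  noyeb → noyep   [unconditioned shift]
  noyep → nuyep   [vowel merger]
  nuyep (rule 4 does not apply)
  giving Ulrevar nuyep.
Antoru: *noyeb
  noyeb → noyib   [vowel merger]
  noyib → nozib   [unconditioned shift]
  giving Antoru nozib.
No other proto-form is consistent with every reflex, so the reconstruction is *noyeb.

*noyeb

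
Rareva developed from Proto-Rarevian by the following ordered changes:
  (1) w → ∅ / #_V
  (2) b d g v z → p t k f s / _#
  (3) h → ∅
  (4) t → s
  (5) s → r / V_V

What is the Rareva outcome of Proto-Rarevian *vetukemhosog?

verukemorok

Rareva: *vetukemhosog
  vetukemhosog (rule 1 does not apply)
  vetukemhosog → vetukemhosok   [final devoicing]
  vetukemhosok → vetukemosok   [h-loss]
  vetukemosok → vesukemosok   [unconditioned shift]
  vesukemosok → verukemorok   [rhotacism]
  giving Rareva verukemorok.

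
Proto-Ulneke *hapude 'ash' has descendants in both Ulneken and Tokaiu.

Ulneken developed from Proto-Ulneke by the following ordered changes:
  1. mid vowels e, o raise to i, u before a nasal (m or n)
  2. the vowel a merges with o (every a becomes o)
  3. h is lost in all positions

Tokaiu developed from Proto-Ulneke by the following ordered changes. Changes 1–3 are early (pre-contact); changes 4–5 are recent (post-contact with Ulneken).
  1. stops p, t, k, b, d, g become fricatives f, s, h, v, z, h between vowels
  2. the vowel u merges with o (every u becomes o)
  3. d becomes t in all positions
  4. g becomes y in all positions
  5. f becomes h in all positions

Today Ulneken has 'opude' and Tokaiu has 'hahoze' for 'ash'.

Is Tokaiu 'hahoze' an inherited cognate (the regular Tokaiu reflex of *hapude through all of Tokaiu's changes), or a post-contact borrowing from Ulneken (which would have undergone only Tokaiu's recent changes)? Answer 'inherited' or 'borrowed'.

If inherited, *hapude would pass through all of Tokaiu's changes:
Tokaiu: start from *hapude.
  rule 1 (intervocalic lenition): hapude → hafuze
  rule 2 (vowel merger): hafuze → hafoze
  rule 3: no change — hafoze
  rule 4: no change — hafoze
  rule 5 (unconditioned shift): hafoze → hahoze
  ⇒ Tokaiu hahoze
If borrowed from Ulneken 'opude' after the early changes, it would undergo only the recent ones:
  rule 4 (unconditioned shift): no change (opude)
  rule 5 (unconditioned shift): no change (opude)
  ⇒ as a loan: opude
Tokaiu 'hahoze' matches the inherited outcome exactly, so it is an inherited cognate, not a loan.

inherited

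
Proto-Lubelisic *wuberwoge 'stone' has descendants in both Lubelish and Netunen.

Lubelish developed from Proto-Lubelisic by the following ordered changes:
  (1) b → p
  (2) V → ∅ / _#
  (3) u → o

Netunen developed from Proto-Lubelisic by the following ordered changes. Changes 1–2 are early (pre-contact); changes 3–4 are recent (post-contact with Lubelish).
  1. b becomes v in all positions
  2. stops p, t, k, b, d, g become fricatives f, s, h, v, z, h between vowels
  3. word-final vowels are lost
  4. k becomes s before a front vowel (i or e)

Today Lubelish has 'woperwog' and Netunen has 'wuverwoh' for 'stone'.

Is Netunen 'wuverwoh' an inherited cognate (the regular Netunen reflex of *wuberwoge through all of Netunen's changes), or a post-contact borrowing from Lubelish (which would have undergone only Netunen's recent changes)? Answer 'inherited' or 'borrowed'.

If inherited, *wuberwoge would pass through all of Netunen's changes:
Netunen: *wuberwoge > wuverwoge > wuverwohe > wuverwoh  (by unconditioned shift, intervocalic lenition, apocope)
If borrowed from Lubelish 'woperwog' after the early changes, it would undergo only the recent ones:
  rule 3 (apocope): no change (woperwog)
  rule 4 (palatalisation): no change (woperwog)
  ⇒ as a loan: woperwog
Netunen 'wuverwoh' matches the inherited outcome exactly, so it is an inherited cognate, not a loan.

inherited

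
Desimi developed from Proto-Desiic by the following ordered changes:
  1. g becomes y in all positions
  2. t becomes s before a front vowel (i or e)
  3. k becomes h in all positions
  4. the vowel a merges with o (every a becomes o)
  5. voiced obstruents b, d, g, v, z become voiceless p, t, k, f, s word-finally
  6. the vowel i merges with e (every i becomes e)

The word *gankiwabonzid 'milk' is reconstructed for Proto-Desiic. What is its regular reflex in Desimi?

yonhewobonzet

Desimi: *gankiwabonzid
  gankiwabonzid → yankiwabonzid   [unconditioned shift]
  yankiwabonzid (rule 2 does not apply)
  yankiwabonzid → yanhiwabonzid   [unconditioned shift]
  yanhiwabonzid → yonhiwobonzid   [vowel merger]
  yonhiwobonzid → yonhiwobonzit   [final devoicing]
  yonhiwobonzit → yonhewobonzet   [vowel merger]
  giving Desimi yonhewobonzet.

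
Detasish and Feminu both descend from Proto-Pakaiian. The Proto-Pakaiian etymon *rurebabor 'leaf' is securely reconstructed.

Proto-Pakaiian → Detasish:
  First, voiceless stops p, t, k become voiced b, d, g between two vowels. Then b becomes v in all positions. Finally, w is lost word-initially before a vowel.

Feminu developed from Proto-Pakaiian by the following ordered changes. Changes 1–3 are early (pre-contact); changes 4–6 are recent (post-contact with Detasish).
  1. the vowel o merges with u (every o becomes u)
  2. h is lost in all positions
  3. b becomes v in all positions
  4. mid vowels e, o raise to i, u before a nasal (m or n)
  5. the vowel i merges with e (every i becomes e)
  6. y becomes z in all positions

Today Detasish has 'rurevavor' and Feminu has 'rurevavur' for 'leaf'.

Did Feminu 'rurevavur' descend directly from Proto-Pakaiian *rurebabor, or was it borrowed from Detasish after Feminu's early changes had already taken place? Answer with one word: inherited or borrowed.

If inherited, *rurebabor would pass through all of Feminu's changes:
Feminu: *rurebabor
  rurebabor → rurebabur   [vowel merger]
  rurebabur (rule 2 does not apply)
  rurebabur → rurevavur   [unconditioned shift]
  rurevavur (rule 4 does not apply)
  rurevavur (rule 5 does not apply)
  rurevavur (rule 6 does not apply)
  giving Feminu rurevavur.
If borrowed from Detasish 'rurevavor' after the early changes, it would undergo only the recent ones:
  rule 4 (pre-nasal raising): no change (rurevavor)
  rule 5 (vowel merger): no change (rurevavor)
  rule 6 (unconditioned shift): no change (rurevavor)
  ⇒ as a loan: rurevavor
Feminu 'rurevavur' matches the inherited outcome exactly, so it is an inherited cognate, not a loan.

inherited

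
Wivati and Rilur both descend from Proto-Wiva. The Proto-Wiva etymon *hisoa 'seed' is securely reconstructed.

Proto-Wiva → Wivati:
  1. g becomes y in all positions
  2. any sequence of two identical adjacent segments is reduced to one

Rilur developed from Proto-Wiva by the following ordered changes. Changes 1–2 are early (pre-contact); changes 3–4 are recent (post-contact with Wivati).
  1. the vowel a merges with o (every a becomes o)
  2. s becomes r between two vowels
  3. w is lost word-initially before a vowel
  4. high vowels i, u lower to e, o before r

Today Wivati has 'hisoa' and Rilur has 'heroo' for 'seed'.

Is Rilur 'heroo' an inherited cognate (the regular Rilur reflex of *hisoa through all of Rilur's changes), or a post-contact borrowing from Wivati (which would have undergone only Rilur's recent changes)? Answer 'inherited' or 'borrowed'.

inherited

If inherited, *hisoa would pass through all of Rilur's changes:
Rilur: *hisoa
  hisoa → hisoo   [vowel merger]
  hisoo → hiroo   [rhotacism]
  hiroo (rule 3 does not apply)
  hiroo → heroo   [pre-rhotic lowering]
  giving Rilur heroo.
If borrowed from Wivati 'hisoa' after the early changes, it would undergo only the recent ones:
  rule 3 (glide loss): no change (hisoa)
  rule 4 (pre-rhotic lowering): no change (hisoa)
  ⇒ as a loan: hisoa
Rilur 'heroo' matches the inherited outcome exactly, so it is an inherited cognate, not a loan.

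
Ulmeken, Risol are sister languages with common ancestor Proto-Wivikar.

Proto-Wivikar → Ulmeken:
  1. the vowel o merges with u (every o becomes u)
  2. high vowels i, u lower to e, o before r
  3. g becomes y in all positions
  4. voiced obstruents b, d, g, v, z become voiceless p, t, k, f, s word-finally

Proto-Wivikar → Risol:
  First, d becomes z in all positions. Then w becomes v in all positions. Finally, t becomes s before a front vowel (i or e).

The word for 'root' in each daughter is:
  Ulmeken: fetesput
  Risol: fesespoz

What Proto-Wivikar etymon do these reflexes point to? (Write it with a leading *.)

*fetespod

Position 7: Ulmeken has u, Risol has o. Risol preserves o here (none of its changes turn any other segment into o), so the proto-segment is *o.
Position 3: Ulmeken has t, Risol has s. Taking the neighbouring segments as reconstructed: Ulmeken t can only go back to *t; Risol s could go back to *t or *s — the one source consistent with every daughter is *t.
Position 8: Ulmeken has t, Risol has z. Taking the neighbouring segments as reconstructed: Ulmeken t could go back to *t or *d; Risol z could go back to *d or *z — the one source consistent with every daughter is *d.
Verify the candidate proto-form against each daughter:
Ulmeken: *fetespod > fetespud > fetesput  (by vowel merger, final devoicing)
Risol: start from *fetespod.
  rule 1 (unconditioned shift): fetespod → fetespoz
  rule 2: no change — fetespoz
  rule 3 (palatalisation): fetespoz → fesespoz
  ⇒ Risol fesespoz
*fetespod is the unique common source.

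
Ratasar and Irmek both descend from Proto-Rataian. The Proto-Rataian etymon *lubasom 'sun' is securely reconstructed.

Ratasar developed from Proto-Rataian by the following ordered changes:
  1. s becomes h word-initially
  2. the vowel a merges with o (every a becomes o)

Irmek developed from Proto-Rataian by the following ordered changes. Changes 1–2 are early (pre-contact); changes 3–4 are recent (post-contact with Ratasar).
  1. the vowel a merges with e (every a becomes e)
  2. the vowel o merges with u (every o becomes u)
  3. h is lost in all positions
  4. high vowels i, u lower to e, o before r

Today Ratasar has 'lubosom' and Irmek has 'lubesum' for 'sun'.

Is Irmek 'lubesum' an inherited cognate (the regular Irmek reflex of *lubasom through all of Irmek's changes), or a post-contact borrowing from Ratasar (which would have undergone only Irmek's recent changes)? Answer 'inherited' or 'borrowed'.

If inherited, *lubasom would pass through all of Irmek's changes:
Irmek: *lubasom
  lubasom → lubesom   [vowel merger]
  lubesom → lubesum   [vowel merger]
  lubesum (rule 3 does not apply)
  lubesum (rule 4 does not apply)
  giving Irmek lubesum.
If borrowed from Ratasar 'lubosom' after the early changes, it would undergo only the recent ones:
  rule 3 (h-loss): no change (lubosom)
  rule 4 (pre-rhotic lowering): no change (lubosom)
  ⇒ as a loan: lubosom
Irmek 'lubesum' matches the inherited outcome exactly, so it is an inherited cognate, not a loan.

inherited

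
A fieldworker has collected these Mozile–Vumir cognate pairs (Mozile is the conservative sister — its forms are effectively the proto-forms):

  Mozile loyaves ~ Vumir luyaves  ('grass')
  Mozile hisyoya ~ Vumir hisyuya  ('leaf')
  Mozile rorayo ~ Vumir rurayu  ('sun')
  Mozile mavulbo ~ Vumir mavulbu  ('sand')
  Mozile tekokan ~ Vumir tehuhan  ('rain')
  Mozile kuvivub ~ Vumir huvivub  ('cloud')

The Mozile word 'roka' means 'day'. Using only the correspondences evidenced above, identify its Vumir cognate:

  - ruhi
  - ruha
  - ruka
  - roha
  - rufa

loyaves ~ luyaves, hisyoya ~ hisyuya — Mozile o corresponds to Vumir u after a consonant, before a consonant other than r, m, n, p, b, f, v.
tekokan ~ tehuhan — Mozile k corresponds to Vumir h between vowels (before a back vowel).
Applying these to Mozile 'roka':
  roka → ruka   (o→u after a consonant, before a consonant other than r, m, n, p, b, f, v)
  ruka → ruha   (k→h between vowels (before a back vowel))
So the Vumir cognate is 'ruha'.

ruha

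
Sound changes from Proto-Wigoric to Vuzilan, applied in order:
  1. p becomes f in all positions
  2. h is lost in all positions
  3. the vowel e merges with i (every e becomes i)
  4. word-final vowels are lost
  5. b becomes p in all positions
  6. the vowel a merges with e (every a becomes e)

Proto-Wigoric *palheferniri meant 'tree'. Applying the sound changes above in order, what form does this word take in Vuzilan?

felifirnir

Vuzilan: *palheferniri > falheferniri > faleferniri > falifirniri > falifirnir > felifirnir  (by unconditioned shift, h-loss, vowel merger, apocope, vowel merger)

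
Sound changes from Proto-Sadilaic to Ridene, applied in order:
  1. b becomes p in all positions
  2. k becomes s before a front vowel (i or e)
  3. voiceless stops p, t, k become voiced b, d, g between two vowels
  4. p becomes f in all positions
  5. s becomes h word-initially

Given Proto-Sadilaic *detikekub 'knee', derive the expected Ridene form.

Ridene: *detikekub
  detikekub → detikekup   [unconditioned shift]
  detikekup → detisekup   [palatalisation]
  detisekup → dedisegup   [intervocalic voicing]
  dedisegup → dediseguf   [unconditioned shift]
  dediseguf (rule 5 does not apply)
  giving Ridene dediseguf.

dediseguf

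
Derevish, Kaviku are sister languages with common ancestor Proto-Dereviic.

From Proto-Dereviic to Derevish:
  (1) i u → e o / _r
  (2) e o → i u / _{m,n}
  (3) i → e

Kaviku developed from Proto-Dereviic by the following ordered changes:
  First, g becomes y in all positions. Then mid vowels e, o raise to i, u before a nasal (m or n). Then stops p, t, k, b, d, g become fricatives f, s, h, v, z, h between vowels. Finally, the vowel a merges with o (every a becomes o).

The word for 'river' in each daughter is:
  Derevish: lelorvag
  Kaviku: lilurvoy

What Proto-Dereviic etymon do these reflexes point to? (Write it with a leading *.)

Position 4: Derevish has o, Kaviku has u. Taking the neighbouring segments as reconstructed: Derevish o could go back to *o or *u; Kaviku u can only go back to *u — the one source consistent with every daughter is *u.
Position 7: Derevish has a, Kaviku has o. Derevish preserves a here (none of its changes turn any other segment into a), so the proto-segment is *a.
Position 2: Derevish has e, Kaviku has i. Taking the neighbouring segments as reconstructed: Derevish e could go back to *e or *i; Kaviku i can only go back to *i — the one source consistent with every daughter is *i.
Continuing position by position gives *lilurvag; check it forward:
Derevish: start from *lilurvag.
  rule 1 (pre-rhotic lowering): lilurvag → lilorvag
  rule 2: no change — lilorvag
  rule 3 (vowel merger): lilorvag → lelorvag
  ⇒ Derevish lelorvag
Kaviku: *lilurvag
  lilurvag → lilurvay   [unconditioned shift]
  lilurvay (rule 2 does not apply)
  lilurvay (rule 3 does not apply)
  lilurvay → lilurvoy   [vowel merger]
  giving Kaviku lilurvoy.
No other proto-form is consistent with every reflex, so the reconstruction is *lilurvag.

*lilurvag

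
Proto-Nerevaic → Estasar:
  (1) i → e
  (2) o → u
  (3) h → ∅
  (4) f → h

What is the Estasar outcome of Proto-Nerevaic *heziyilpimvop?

ezeyelpemvup

Estasar: start from *heziyilpimvop.
  rule 1 (vowel merger): heziyilpimvop → hezeyelpemvop
  rule 2 (vowel merger): hezeyelpemvop → hezeyelpemvup
  rule 3 (h-loss): hezeyelpemvup → ezeyelpemvup
  rule 4: no change — ezeyelpemvup
  ⇒ Estasar ezeyelpemvup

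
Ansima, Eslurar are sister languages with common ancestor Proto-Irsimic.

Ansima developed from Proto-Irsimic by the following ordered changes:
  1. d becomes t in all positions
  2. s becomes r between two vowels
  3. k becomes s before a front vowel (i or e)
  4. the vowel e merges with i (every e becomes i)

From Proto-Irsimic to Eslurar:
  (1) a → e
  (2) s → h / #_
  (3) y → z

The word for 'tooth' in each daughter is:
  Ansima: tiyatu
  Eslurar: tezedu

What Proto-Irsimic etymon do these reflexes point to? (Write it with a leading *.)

Position 4: Ansima has a, Eslurar has e. Ansima preserves a here (none of its changes turn any other segment into a), so the proto-segment is *a.
Position 5: Ansima has t, Eslurar has d. Eslurar preserves d here (none of its changes turn any other segment into d), so the proto-segment is *d.
Position 2: Ansima has i, Eslurar has e. Taking the neighbouring segments as reconstructed: Ansima i could go back to *e or *i; Eslurar e could go back to *a or *e — the one source consistent with every daughter is *e.
This points to *teyadu. Verify forward in each daughter:
Ansima: start from *teyadu.
  rule 1 (unconditioned shift): teyadu → teyatu
  rule 2: no change — teyatu
  rule 3: no change — teyatu
  rule 4 (vowel merger): teyatu → tiyatu
  ⇒ Ansima tiyatu
Eslurar: start from *teyadu.
  rule 1 (vowel merger): teyadu → teyedu
  rule 2: no change — teyedu
  rule 3 (unconditioned shift): teyedu → tezedu
  ⇒ Eslurar tezedu
Only *teyadu yields all of Ansima tiyatu, Eslurar tezedu.

*teyadu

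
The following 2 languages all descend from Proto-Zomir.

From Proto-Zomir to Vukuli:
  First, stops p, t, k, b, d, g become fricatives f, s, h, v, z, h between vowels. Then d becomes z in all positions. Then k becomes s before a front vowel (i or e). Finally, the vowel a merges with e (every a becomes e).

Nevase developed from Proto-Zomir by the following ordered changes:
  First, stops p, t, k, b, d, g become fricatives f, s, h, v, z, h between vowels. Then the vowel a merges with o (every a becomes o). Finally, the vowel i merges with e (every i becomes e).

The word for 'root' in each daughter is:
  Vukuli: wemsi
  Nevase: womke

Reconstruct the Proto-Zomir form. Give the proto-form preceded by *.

Position 4: Vukuli has s, Nevase has k. Nevase preserves k here (none of its changes turn any other segment into k), so the proto-segment is *k.
Position 2: Vukuli has e, Nevase has o. Taking the neighbouring segments as reconstructed: Vukuli e could go back to *a or *e; Nevase o could go back to *a or *o — the one source consistent with every daughter is *a.
Position 5: Vukuli has i, Nevase has e. Vukuli preserves i here (none of its changes turn any other segment into i), so the proto-segment is *i.
This points to *wamki. Verify forward in each daughter:
Vukuli: start from *wamki.
  rule 1: no change — wamki
  rule 2: no change — wamki
  rule 3 (palatalisation): wamki → wamsi
  rule 4 (vowel merger): wamsi → wemsi
  ⇒ Vukuli wemsi
Nevase: *wamki
  wamki (rule 1 does not apply)
  wamki → womki   [vowel merger]
  womki → womke   [vowel merger]
  giving Nevase womke.
No other proto-form is consistent with every reflex, so the reconstruction is *wamki.

*wamki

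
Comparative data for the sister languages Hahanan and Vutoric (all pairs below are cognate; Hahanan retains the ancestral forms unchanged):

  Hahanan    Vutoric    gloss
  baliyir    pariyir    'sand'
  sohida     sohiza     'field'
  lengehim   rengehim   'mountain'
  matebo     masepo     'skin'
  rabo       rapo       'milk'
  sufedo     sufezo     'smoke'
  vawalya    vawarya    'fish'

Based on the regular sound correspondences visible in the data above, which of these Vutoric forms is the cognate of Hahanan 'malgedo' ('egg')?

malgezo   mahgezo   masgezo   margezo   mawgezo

margezo

vawalya ~ vawarya — Hahanan l corresponds to Vutoric r after a vowel, before a consonant other than r, m, n, p, b, f, v.
sufedo ~ sufezo — Hahanan d corresponds to Vutoric z between vowels (before a back vowel).
Applying these to Hahanan 'malgedo':
  malgedo → margedo   (l→r after a vowel, before a consonant other than r, m, n, p, b, f, v)
  margedo → margezo   (d→z between vowels (before a back vowel))
So the Vutoric cognate is 'margezo'.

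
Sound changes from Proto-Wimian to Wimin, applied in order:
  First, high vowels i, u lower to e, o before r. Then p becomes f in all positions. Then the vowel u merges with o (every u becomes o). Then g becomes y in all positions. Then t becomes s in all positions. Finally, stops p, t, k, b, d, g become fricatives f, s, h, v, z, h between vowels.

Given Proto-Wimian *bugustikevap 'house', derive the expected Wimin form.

boyossihevaf

Wimin: *bugustikevap > bugustikevaf > bogostikevaf > boyostikevaf > boyossikevaf > boyossihevaf  (by unconditioned shift, vowel merger, unconditioned shift, unconditioned shift, intervocalic lenition)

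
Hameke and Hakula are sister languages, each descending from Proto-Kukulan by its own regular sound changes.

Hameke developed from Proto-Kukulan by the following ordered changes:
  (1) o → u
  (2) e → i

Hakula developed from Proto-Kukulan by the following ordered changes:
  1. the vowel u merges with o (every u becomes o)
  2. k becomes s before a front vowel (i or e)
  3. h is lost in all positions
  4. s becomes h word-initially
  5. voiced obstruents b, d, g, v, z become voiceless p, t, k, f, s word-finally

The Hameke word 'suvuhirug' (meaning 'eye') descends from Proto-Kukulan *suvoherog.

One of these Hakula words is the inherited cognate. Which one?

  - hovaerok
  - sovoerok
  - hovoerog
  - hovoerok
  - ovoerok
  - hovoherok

hovoerok

Hakula: start from *suvoherog.
  rule 1 (vowel merger): suvoherog → sovoherog
  rule 2: no change — sovoherog
  rule 3 (h-loss): sovoherog → sovoerog
  rule 4 (debuccalisation): sovoerog → hovoerog
  rule 5 (final devoicing): hovoerog → hovoerok
  ⇒ Hakula hovoerok
The other candidates each miss or misapply at least one Hakula change.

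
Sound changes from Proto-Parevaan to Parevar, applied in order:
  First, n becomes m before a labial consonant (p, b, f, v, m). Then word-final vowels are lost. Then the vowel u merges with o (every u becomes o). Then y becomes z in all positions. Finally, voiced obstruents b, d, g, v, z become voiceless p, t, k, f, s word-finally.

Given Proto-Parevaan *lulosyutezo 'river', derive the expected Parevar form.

Parevar: start from *lulosyutezo.
  rule 1: no change — lulosyutezo
  rule 2 (apocope): lulosyutezo → lulosyutez
  rule 3 (vowel merger): lulosyutez → lolosyotez
  rule 4 (unconditioned shift): lolosyotez → loloszotez
  rule 5 (final devoicing): loloszotez → loloszotes
  ⇒ Parevar loloszotes

loloszotes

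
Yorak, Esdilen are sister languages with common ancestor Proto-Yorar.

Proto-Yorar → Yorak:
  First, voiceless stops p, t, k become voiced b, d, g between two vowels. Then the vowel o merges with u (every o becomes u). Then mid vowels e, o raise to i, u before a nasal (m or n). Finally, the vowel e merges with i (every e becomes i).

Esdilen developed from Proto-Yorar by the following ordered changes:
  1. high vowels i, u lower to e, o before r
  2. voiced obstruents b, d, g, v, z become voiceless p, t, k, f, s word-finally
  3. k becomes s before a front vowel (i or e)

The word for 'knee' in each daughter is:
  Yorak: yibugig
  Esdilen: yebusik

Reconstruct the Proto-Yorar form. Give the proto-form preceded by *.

Position 2: Yorak has i, Esdilen has e. Taking the neighbouring segments as reconstructed: Yorak i could go back to *e or *i; Esdilen e can only go back to *e — the one source consistent with every daughter is *e.
Position 5: Yorak has g, Esdilen has s. Taking the neighbouring segments as reconstructed: Yorak g could go back to *k or *g; Esdilen s could go back to *k or *s — the one source consistent with every daughter is *k.
Continuing position by position gives *yebukig; check it forward:
Yorak: start from *yebukig.
  rule 1 (intervocalic voicing): yebukig → yebugig
  rule 2: no change — yebugig
  rule 3: no change — yebugig
  rule 4 (vowel merger): yebugig → yibugig
  ⇒ Yorak yibugig
Esdilen: *yebukig
  yebukig (rule 1 does not apply)
  yebukig → yebukik   [final devoicing]
  yebukik → yebusik   [palatalisation]
  giving Esdilen yebusik.
Only *yebukig yields all of Yorak yibugig, Esdilen yebusik.

*yebukig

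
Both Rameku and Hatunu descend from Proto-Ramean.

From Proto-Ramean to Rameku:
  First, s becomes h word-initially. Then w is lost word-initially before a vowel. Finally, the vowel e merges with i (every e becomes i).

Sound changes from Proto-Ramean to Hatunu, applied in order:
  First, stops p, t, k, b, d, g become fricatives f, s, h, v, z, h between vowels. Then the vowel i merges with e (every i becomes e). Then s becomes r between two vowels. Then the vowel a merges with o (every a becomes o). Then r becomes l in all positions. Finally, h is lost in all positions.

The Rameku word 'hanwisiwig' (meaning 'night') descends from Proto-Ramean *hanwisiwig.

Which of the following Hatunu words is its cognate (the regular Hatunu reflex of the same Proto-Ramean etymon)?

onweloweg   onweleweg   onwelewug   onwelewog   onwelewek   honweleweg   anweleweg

onweleweg

Hatunu: *hanwisiwig > hanweseweg > hanwereweg > honwereweg > honweleweg > onweleweg  (by vowel merger, rhotacism, vowel merger, unconditioned shift, h-loss)
Among the options, 'onweleweg' alone shows every Hatunu change applied in order.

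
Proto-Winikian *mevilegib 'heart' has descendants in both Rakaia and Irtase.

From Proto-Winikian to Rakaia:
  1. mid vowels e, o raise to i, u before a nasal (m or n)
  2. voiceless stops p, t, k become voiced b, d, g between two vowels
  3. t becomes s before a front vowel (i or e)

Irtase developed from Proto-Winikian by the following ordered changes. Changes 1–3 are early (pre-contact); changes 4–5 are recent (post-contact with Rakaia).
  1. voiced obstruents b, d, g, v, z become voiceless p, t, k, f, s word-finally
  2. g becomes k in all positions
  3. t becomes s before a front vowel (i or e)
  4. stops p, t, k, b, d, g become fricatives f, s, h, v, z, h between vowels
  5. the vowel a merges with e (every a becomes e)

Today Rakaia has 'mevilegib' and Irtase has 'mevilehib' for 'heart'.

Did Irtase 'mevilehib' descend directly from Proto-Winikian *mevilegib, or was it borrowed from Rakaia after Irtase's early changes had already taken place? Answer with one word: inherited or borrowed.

If inherited, *mevilegib would pass through all of Irtase's changes:
Irtase: *mevilegib > mevilegip > mevilekip > mevilehip  (by final devoicing, unconditioned shift, intervocalic lenition)
If borrowed from Rakaia 'mevilegib' after the early changes, it would undergo only the recent ones:
  rule 4 (intervocalic lenition): mevilegib → mevilehib
  rule 5 (vowel merger): no change (mevilehib)
  ⇒ as a loan: mevilehib
Irtase 'mevilehib' matches the loan outcome 'mevilehib', not the inherited 'mevilehip' — it skipped the early Irtase changes, so it was borrowed from Rakaia.

borrowed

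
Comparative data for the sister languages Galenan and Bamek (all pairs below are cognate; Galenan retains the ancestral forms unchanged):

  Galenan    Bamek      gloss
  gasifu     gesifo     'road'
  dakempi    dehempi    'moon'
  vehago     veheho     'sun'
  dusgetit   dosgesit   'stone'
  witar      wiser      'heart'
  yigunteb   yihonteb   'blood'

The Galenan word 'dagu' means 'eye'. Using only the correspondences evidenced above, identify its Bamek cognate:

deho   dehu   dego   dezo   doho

deho

gasifu ~ gesifo, dakempi ~ dehempi — Galenan a corresponds to Bamek e after a consonant, before a consonant other than r, m, n, p, b, f, v.
yigunteb ~ yihonteb — Galenan g corresponds to Bamek h between vowels (before a back vowel).
gasifu ~ gesifo — Galenan u corresponds to Bamek o word-finally.
Applying these to Galenan 'dagu':
  dagu → degu   (a→e after a consonant, before a consonant other than r, m, n, p, b, f, v)
  degu → dehu   (g→h between vowels (before a back vowel))
  dehu → deho   (u→o word-finally)
So the Bamek cognate is 'deho'.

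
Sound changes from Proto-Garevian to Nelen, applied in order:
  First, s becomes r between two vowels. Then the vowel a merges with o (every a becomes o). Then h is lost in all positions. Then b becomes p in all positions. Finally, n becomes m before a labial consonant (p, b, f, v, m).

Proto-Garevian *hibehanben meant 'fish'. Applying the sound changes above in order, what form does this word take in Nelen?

ipeompen

Nelen: *hibehanben
  hibehanben (rule 1 does not apply)
  hibehanben → hibehonben   [vowel merger]
  hibehonben → ibeonben   [h-loss]
  ibeonben → ipeonpen   [unconditioned shift]
  ipeonpen → ipeompen   [nasal place assimilation]
  giving Nelen ipeompen.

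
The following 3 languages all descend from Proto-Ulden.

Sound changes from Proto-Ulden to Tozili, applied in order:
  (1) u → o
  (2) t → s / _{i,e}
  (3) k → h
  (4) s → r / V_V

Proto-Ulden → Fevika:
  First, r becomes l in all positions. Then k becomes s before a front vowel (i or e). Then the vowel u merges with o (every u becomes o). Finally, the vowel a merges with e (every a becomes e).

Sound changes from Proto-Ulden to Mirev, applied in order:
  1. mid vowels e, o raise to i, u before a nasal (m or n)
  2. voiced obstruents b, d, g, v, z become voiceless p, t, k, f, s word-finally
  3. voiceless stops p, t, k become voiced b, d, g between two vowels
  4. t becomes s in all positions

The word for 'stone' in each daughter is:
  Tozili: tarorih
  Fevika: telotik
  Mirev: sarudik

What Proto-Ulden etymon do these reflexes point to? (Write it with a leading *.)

*tarutik

Position 3: Tozili has r, Fevika has l, Mirev has r. Mirev preserves r here (none of its changes turn any other segment into r), so the proto-segment is *r.
Position 1: Tozili has t, Fevika has t, Mirev has s. Tozili preserves t here (none of its changes turn any other segment into t), so the proto-segment is *t.
Position 5: Tozili has r, Fevika has t, Mirev has d. Fevika preserves t here (none of its changes turn any other segment into t), so the proto-segment is *t.
Verify the candidate proto-form against each daughter:
Tozili: *tarutik > tarotik > tarosik > tarosih > tarorih  (by vowel merger, palatalisation, unconditioned shift, rhotacism)
Fevika: start from *tarutik.
  rule 1 (unconditioned shift): tarutik → talutik
  rule 2: no change — talutik
  rule 3 (vowel merger): talutik → talotik
  rule 4 (vowel merger): talotik → telotik
  ⇒ Fevika telotik
Mirev: *tarutik
  tarutik (rule 1 does not apply)
  tarutik (rule 2 does not apply)
  tarutik → tarudik   [intervocalic voicing]
  tarudik → sarudik   [unconditioned shift]
  giving Mirev sarudik.
*tarutik is the unique common source.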